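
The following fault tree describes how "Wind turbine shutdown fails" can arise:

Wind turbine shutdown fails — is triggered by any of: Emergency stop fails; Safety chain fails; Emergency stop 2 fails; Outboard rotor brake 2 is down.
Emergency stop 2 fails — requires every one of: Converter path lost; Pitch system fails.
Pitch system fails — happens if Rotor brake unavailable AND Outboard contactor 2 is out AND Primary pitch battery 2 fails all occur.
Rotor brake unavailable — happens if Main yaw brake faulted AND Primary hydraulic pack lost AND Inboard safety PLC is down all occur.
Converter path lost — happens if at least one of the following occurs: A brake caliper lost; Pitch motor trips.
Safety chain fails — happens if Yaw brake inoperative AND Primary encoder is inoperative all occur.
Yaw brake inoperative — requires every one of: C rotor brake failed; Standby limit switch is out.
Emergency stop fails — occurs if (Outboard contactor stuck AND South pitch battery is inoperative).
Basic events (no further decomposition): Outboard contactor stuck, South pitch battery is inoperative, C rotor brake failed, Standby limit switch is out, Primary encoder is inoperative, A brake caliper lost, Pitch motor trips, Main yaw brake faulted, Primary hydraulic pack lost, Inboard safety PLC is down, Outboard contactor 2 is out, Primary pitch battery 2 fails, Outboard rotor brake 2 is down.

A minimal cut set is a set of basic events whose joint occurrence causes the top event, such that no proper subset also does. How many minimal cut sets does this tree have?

Emergency stop fails [AND]: one cut set from each child combined → 1 × 1 = 1 cut set(s).
Yaw brake inoperative [AND]: one cut set from each child combined → 1 × 1 = 1 cut set(s).
Safety chain fails [AND]: one cut set from each child combined → 1 × 1 = 1 cut set(s).
Converter path lost [OR]: union of children's cut sets → 2 cut set(s).
Rotor brake unavailable [AND]: one cut set from each child combined → 1 × 1 × 1 = 1 cut set(s).
Pitch system fails [AND]: one cut set from each child combined → 1 × 1 × 1 = 1 cut set(s).
Emergency stop 2 fails [AND]: one cut set from each child combined → 2 × 1 = 2 cut set(s).
Wind turbine shutdown fails [OR]: union of children's cut sets → 5 cut set(s).
Minimal cut sets: {Outboard contactor stuck, South pitch battery is inoperative}; {C rotor brake failed, Primary encoder is inoperative, Standby limit switch is out}; {A brake caliper lost, Inboard safety PLC is down, Main yaw brake faulted, Outboard contactor 2 is out, Primary hydraulic pack lost, Primary pitch battery 2 fails}; {Inboard safety PLC is down, Main yaw brake faulted, Outboard contactor 2 is out, Pitch motor trips, Primary hydraulic pack lost, Primary pitch battery 2 fails}; {Outboard rotor brake 2 is down}.

5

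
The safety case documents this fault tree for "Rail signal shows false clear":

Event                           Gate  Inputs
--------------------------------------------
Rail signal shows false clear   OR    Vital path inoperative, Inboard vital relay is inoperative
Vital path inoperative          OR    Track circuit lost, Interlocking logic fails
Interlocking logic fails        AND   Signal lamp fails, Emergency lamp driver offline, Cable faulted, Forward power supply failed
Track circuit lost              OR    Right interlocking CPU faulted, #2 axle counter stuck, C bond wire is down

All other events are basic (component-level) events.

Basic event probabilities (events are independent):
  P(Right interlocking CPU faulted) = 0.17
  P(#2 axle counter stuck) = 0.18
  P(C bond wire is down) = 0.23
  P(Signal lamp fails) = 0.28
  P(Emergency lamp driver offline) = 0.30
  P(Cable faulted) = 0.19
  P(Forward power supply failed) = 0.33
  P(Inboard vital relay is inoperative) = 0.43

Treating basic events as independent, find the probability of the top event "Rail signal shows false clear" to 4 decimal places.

P(Track circuit lost) [OR] = 1 − (1−0.17) × (1−0.18) × (1−0.23) = 0.475938
P(Interlocking logic fails) [AND] = 0.28 × 0.30 × 0.19 × 0.33 = 0.005267
P(Vital path inoperative) [OR] = 1 − (1−0.475938) × (1−0.005267) = 0.478698
P(Rail signal shows false clear) [OR] = 1 − (1−0.478698) × (1−0.43) = 0.702858
Rounded to 4 decimal places: P(Rail signal shows false clear) ≈ 0.7029.

0.7029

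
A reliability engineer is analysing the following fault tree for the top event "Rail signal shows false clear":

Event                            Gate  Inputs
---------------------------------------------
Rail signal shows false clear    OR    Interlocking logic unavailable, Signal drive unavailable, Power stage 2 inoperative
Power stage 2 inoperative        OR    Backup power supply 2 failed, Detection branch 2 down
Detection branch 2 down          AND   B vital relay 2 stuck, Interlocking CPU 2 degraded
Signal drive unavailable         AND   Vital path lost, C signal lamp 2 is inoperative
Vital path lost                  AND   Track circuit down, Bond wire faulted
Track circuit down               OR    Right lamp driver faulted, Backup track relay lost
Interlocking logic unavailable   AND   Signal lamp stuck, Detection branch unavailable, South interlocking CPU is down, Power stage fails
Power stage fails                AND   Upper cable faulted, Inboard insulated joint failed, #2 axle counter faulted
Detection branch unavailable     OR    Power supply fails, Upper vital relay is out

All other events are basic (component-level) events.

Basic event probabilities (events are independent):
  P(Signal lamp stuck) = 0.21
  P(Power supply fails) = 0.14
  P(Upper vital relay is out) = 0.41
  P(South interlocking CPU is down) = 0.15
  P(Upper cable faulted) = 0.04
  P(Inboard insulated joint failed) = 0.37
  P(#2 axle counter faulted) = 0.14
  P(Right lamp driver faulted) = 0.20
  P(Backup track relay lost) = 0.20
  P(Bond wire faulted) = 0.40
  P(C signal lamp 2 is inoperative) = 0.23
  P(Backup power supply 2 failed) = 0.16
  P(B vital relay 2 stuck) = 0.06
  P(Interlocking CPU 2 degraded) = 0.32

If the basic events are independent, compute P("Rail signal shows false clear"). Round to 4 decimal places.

P(Detection branch unavailable) [OR] = 1 − (1−0.14) × (1−0.41) = 0.492600
P(Power stage fails) [AND] = 0.04 × 0.37 × 0.14 = 0.002072
P(Interlocking logic unavailable) [AND] = 0.21 × 0.492600 × 0.15 × 0.002072 = 0.000032
P(Track circuit down) [OR] = 1 − (1−0.20) × (1−0.20) = 0.360000
P(Vital path lost) [AND] = 0.360000 × 0.40 = 0.144000
P(Signal drive unavailable) [AND] = 0.144000 × 0.23 = 0.033120
P(Detection branch 2 down) [AND] = 0.06 × 0.32 = 0.019200
P(Power stage 2 inoperative) [OR] = 1 − (1−0.16) × (1−0.019200) = 0.176128
P(Rail signal shows false clear) [OR] = 1 − (1−0.000032) × (1−0.033120) × (1−0.176128) = 0.203440
Rounded to 4 decimal places: P(Rail signal shows false clear) ≈ 0.2034.

0.2034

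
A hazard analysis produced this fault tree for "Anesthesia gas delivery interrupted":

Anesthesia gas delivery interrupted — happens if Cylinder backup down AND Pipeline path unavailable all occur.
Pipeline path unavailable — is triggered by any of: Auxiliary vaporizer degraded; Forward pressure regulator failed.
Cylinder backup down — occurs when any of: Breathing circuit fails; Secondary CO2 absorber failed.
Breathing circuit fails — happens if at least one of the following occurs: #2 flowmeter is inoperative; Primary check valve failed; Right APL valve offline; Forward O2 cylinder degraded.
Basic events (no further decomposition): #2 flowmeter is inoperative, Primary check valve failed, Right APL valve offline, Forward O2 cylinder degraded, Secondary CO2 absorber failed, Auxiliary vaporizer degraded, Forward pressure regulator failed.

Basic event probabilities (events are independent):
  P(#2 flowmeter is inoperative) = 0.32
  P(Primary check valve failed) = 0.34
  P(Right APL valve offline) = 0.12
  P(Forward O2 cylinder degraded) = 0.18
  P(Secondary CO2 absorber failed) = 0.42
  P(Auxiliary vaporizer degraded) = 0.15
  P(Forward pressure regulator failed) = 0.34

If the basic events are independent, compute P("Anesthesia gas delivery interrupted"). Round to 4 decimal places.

P(Breathing circuit fails) [OR] = 1 − (1−0.32) × (1−0.34) × (1−0.12) × (1−0.18) = 0.676146
P(Cylinder backup down) [OR] = 1 − (1−0.676146) × (1−0.42) = 0.812165
P(Pipeline path unavailable) [OR] = 1 − (1−0.15) × (1−0.34) = 0.439000
P(Anesthesia gas delivery interrupted) [AND] = 0.812165 × 0.439000 = 0.356540
Rounded to 4 decimal places: P(Anesthesia gas delivery interrupted) ≈ 0.3565.

0.3565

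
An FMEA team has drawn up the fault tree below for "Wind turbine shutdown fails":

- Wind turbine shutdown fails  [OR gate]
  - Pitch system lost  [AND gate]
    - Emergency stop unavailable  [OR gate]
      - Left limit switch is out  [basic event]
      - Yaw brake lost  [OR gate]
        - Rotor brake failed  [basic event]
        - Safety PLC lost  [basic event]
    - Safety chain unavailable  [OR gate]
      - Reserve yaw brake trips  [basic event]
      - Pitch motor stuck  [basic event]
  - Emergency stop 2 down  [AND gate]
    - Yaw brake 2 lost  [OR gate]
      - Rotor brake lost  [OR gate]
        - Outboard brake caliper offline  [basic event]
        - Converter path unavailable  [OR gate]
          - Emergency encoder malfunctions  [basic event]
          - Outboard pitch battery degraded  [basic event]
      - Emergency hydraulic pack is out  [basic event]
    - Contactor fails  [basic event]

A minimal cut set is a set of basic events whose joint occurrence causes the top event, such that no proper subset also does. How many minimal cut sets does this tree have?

Yaw brake lost [OR]: union of children's cut sets → 2 cut set(s).
Emergency stop unavailable [OR]: union of children's cut sets → 3 cut set(s).
Safety chain unavailable [OR]: union of children's cut sets → 2 cut set(s).
Pitch system lost [AND]: one cut set from each child combined → 3 × 2 = 6 cut set(s).
Converter path unavailable [OR]: union of children's cut sets → 2 cut set(s).
Rotor brake lost [OR]: union of children's cut sets → 3 cut set(s).
Yaw brake 2 lost [OR]: union of children's cut sets → 4 cut set(s).
Emergency stop 2 down [AND]: one cut set from each child combined → 4 × 1 = 4 cut set(s).
Wind turbine shutdown fails [OR]: union of children's cut sets → 10 cut set(s).
Minimal cut sets: {Left limit switch is out, Reserve yaw brake trips}; {Left limit switch is out, Pitch motor stuck}; {Reserve yaw brake trips, Rotor brake failed}; {Pitch motor stuck, Rotor brake failed}; {Reserve yaw brake trips, Safety PLC lost}; {Pitch motor stuck, Safety PLC lost}; {Contactor fails, Outboard brake caliper offline}; {Contactor fails, Emergency encoder malfunctions}; {Contactor fails, Outboard pitch battery degraded}; {Contactor fails, Emergency hydraulic pack is out}.

10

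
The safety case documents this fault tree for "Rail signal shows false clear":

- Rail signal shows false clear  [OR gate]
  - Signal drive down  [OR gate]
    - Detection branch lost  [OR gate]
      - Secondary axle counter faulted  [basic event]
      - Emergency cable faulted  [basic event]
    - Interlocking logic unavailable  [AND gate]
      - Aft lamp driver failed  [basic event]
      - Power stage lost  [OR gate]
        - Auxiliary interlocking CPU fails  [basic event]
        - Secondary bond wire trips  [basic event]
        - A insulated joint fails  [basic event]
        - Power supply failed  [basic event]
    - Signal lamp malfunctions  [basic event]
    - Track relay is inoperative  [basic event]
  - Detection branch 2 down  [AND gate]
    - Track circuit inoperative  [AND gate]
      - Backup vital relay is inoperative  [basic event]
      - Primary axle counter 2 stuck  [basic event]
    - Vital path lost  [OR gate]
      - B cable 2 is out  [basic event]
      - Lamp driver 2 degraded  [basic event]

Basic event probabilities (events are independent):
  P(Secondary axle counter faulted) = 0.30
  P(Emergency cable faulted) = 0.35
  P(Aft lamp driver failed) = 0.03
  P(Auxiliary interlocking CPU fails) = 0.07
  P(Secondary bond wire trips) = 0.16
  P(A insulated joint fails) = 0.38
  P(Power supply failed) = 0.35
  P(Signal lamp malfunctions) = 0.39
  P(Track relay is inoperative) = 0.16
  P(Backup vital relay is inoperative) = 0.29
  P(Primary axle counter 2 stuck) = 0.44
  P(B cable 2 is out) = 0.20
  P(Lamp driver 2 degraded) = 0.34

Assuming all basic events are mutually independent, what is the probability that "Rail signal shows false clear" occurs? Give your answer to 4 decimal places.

P(Detection branch lost) [OR] = 1 − (1−0.30) × (1−0.35) = 0.545000
P(Power stage lost) [OR] = 1 − (1−0.07) × (1−0.16) × (1−0.38) × (1−0.35) = 0.685176
P(Interlocking logic unavailable) [AND] = 0.03 × 0.685176 = 0.020555
P(Signal drive down) [OR] = 1 − (1−0.545000) × (1−0.020555) × (1−0.39) × (1−0.16) = 0.771650
P(Track circuit inoperative) [AND] = 0.29 × 0.44 = 0.127600
P(Vital path lost) [OR] = 1 − (1−0.20) × (1−0.34) = 0.472000
P(Detection branch 2 down) [AND] = 0.127600 × 0.472000 = 0.060227
P(Rail signal shows false clear) [OR] = 1 − (1−0.771650) × (1−0.060227) = 0.785403
Rounded to 4 decimal places: P(Rail signal shows false clear) ≈ 0.7854.

0.7854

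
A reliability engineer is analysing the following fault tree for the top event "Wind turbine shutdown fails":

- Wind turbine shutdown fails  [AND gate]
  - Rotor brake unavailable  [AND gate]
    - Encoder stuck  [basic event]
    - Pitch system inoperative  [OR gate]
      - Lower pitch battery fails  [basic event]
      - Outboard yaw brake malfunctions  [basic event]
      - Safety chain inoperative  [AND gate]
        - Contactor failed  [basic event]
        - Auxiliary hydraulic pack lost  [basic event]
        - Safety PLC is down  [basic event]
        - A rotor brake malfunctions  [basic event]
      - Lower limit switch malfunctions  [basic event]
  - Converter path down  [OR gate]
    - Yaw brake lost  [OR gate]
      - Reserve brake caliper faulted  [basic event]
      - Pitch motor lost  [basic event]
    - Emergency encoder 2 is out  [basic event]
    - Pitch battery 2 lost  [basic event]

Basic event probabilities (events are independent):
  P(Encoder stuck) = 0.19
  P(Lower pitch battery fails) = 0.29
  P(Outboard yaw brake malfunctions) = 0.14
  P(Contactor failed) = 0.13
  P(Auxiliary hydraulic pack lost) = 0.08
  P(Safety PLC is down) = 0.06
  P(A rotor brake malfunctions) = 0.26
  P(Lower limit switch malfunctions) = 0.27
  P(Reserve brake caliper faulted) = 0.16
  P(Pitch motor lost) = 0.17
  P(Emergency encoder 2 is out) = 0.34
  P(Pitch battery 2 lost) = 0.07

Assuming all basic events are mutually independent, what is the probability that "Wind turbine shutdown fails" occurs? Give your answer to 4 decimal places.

P(Safety chain inoperative) [AND] = 0.13 × 0.08 × 0.06 × 0.26 = 0.000162
P(Pitch system inoperative) [OR] = 1 − (1−0.29) × (1−0.14) × (1−0.000162) × (1−0.27) = 0.554334
P(Rotor brake unavailable) [AND] = 0.19 × 0.554334 = 0.105323
P(Yaw brake lost) [OR] = 1 − (1−0.16) × (1−0.17) = 0.302800
P(Converter path down) [OR] = 1 − (1−0.302800) × (1−0.34) × (1−0.07) = 0.572059
P(Wind turbine shutdown fails) [AND] = 0.105323 × 0.572059 = 0.060251
Rounded to 4 decimal places: P(Wind turbine shutdown fails) ≈ 0.0603.

0.0603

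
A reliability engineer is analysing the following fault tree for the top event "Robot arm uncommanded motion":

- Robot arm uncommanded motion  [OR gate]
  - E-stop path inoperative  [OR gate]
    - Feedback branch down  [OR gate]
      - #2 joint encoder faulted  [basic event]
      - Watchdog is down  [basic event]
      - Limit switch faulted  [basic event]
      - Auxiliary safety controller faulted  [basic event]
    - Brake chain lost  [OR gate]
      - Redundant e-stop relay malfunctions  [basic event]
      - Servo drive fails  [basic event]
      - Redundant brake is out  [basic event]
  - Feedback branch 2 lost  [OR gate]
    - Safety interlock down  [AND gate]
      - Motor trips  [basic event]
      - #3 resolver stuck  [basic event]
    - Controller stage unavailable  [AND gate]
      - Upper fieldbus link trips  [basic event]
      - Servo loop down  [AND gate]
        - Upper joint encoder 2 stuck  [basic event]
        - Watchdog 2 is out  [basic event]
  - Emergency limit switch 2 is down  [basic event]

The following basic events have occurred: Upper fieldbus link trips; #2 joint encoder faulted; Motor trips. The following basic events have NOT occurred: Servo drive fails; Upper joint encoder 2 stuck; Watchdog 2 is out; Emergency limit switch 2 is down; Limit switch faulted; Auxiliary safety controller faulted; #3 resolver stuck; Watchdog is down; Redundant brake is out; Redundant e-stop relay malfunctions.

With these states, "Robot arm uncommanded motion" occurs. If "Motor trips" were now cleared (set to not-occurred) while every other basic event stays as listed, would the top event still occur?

Yes

Counterfactual: set "Motor trips" to not occurred.
Feedback branch down [OR]: #2 joint encoder faulted=occurs, Watchdog is down=not, Limit switch faulted=not, Auxiliary safety controller faulted=not → at least one input occurs → occurs.
Brake chain lost [OR]: Redundant e-stop relay malfunctions=not, Servo drive fails=not, Redundant brake is out=not → no input occurs → does not occur.
E-stop path inoperative [OR]: Feedback branch down=occurs, Brake chain lost=not → at least one input occurs → occurs.
Safety interlock down [AND]: Motor trips=not, #3 resolver stuck=not → not all inputs occur → does not occur.
Servo loop down [AND]: Upper joint encoder 2 stuck=not, Watchdog 2 is out=not → not all inputs occur → does not occur.
Controller stage unavailable [AND]: Upper fieldbus link trips=occurs, Servo loop down=not → not all inputs occur → does not occur.
Feedback branch 2 lost [OR]: Safety interlock down=not, Controller stage unavailable=not → no input occurs → does not occur.
Robot arm uncommanded motion [OR]: E-stop path inoperative=occurs, Feedback branch 2 lost=not, Emergency limit switch 2 is down=not → at least one input occurs → occurs.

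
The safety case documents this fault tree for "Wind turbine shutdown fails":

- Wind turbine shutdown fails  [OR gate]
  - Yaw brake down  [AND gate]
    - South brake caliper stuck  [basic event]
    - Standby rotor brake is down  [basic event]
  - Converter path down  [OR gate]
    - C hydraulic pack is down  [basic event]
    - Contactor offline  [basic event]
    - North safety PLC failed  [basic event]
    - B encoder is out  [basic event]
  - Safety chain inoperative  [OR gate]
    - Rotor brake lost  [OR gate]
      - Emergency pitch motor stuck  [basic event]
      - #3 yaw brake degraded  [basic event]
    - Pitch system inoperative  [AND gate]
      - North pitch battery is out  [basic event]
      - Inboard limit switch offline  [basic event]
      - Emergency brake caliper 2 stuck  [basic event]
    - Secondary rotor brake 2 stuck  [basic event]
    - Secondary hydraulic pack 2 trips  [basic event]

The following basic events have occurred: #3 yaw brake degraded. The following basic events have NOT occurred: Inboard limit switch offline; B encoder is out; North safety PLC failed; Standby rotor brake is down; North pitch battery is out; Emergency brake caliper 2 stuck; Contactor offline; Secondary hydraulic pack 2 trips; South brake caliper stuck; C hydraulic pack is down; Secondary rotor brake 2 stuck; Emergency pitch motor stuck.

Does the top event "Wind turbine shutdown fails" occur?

Yes

Yaw brake down [AND]: South brake caliper stuck=not, Standby rotor brake is down=not → not all inputs occur → does not occur.
Converter path down [OR]: C hydraulic pack is down=not, Contactor offline=not, North safety PLC failed=not, B encoder is out=not → no input occurs → does not occur.
Rotor brake lost [OR]: Emergency pitch motor stuck=not, #3 yaw brake degraded=occurs → at least one input occurs → occurs.
Pitch system inoperative [AND]: North pitch battery is out=not, Inboard limit switch offline=not, Emergency brake caliper 2 stuck=not → not all inputs occur → does not occur.
Safety chain inoperative [OR]: Rotor brake lost=occurs, Pitch system inoperative=not, Secondary rotor brake 2 stuck=not, Secondary hydraulic pack 2 trips=not → at least one input occurs → occurs.
Wind turbine shutdown fails [OR]: Yaw brake down=not, Converter path down=not, Safety chain inoperative=occurs → at least one input occurs → occurs.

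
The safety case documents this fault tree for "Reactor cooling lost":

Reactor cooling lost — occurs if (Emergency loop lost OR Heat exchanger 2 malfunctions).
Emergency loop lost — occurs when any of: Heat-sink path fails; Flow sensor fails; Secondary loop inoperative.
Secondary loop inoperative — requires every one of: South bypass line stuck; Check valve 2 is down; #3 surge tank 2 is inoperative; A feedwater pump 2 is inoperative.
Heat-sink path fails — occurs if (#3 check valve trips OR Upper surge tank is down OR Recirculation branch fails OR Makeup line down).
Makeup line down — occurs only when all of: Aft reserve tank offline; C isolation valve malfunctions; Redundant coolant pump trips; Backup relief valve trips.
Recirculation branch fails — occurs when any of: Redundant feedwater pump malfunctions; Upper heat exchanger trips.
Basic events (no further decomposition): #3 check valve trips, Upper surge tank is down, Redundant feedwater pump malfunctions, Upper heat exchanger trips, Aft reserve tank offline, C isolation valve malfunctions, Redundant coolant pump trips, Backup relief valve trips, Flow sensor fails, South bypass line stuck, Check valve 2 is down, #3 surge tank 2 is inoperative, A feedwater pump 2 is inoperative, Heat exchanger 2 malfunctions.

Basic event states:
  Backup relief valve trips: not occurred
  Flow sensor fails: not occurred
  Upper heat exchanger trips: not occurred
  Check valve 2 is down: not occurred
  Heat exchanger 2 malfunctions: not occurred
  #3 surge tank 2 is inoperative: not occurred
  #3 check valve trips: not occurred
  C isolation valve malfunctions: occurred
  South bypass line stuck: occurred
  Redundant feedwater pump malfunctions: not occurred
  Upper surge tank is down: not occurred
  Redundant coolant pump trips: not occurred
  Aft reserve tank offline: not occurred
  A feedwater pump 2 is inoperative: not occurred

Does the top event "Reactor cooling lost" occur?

Recirculation branch fails [OR]: Redundant feedwater pump malfunctions=not, Upper heat exchanger trips=not → no input occurs → does not occur.
Makeup line down [AND]: Aft reserve tank offline=not, C isolation valve malfunctions=occurs, Redundant coolant pump trips=not, Backup relief valve trips=not → not all inputs occur → does not occur.
Heat-sink path fails [OR]: #3 check valve trips=not, Upper surge tank is down=not, Recirculation branch fails=not, Makeup line down=not → no input occurs → does not occur.
Secondary loop inoperative [AND]: South bypass line stuck=occurs, Check valve 2 is down=not, #3 surge tank 2 is inoperative=not, A feedwater pump 2 is inoperative=not → not all inputs occur → does not occur.
Emergency loop lost [OR]: Heat-sink path fails=not, Flow sensor fails=not, Secondary loop inoperative=not → no input occurs → does not occur.
Reactor cooling lost [OR]: Emergency loop lost=not, Heat exchanger 2 malfunctions=not → no input occurs → does not occur.

No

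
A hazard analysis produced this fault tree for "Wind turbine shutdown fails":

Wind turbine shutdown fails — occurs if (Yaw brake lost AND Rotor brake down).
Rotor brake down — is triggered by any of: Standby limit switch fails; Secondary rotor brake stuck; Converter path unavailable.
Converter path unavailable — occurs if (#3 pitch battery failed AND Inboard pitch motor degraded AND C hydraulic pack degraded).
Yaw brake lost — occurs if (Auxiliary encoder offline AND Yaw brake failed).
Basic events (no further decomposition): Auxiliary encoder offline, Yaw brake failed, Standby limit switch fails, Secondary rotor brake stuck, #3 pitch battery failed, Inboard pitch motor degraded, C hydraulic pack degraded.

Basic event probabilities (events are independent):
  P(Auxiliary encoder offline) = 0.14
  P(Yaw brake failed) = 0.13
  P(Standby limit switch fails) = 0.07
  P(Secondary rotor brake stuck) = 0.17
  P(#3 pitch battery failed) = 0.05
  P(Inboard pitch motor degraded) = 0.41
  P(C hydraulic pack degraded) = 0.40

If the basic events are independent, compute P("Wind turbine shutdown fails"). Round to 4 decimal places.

P(Yaw brake lost) [AND] = 0.14 × 0.13 = 0.018200
P(Converter path unavailable) [AND] = 0.05 × 0.41 × 0.40 = 0.008200
P(Rotor brake down) [OR] = 1 − (1−0.07) × (1−0.17) × (1−0.008200) = 0.234430
P(Wind turbine shutdown fails) [AND] = 0.018200 × 0.234430 = 0.004267
Rounded to 4 decimal places: P(Wind turbine shutdown fails) ≈ 0.0043.

0.0043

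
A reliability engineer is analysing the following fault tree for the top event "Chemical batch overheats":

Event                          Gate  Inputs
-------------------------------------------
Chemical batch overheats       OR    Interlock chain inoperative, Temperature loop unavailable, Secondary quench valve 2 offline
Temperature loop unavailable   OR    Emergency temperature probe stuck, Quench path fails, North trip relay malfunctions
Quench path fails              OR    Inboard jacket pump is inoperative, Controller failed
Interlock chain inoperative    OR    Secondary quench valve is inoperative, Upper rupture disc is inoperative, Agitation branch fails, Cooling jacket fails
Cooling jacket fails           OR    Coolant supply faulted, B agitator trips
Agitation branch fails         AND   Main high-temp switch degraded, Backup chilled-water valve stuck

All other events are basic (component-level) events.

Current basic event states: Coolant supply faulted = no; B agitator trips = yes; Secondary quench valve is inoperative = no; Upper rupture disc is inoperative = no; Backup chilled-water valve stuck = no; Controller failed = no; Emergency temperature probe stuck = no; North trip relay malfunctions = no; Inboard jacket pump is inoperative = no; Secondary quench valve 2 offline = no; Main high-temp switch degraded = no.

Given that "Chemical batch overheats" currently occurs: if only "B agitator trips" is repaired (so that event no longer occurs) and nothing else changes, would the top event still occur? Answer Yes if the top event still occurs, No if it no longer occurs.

Counterfactual: set "B agitator trips" to not occurred.
Agitation branch fails [AND]: Main high-temp switch degraded=not, Backup chilled-water valve stuck=not → not all inputs occur → does not occur.
Cooling jacket fails [OR]: Coolant supply faulted=not, B agitator trips=not → no input occurs → does not occur.
Interlock chain inoperative [OR]: Secondary quench valve is inoperative=not, Upper rupture disc is inoperative=not, Agitation branch fails=not, Cooling jacket fails=not → no input occurs → does not occur.
Quench path fails [OR]: Inboard jacket pump is inoperative=not, Controller failed=not → no input occurs → does not occur.
Temperature loop unavailable [OR]: Emergency temperature probe stuck=not, Quench path fails=not, North trip relay malfunctions=not → no input occurs → does not occur.
Chemical batch overheats [OR]: Interlock chain inoperative=not, Temperature loop unavailable=not, Secondary quench valve 2 offline=not → no input occurs → does not occur.

No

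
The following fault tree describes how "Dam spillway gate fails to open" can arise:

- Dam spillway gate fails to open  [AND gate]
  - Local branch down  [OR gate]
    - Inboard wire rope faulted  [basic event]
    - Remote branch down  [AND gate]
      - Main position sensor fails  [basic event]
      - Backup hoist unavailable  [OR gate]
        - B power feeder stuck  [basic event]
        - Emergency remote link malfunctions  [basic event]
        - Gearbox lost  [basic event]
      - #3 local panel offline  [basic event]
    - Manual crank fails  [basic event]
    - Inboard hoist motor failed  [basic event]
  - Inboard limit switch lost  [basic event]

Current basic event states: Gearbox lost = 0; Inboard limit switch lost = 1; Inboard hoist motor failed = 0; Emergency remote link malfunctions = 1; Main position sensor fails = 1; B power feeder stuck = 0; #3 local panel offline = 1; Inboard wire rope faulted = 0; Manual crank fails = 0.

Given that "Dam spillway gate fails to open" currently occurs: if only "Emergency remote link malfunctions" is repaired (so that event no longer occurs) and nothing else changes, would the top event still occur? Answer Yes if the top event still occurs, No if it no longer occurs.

Counterfactual: set "Emergency remote link malfunctions" to not occurred.
Backup hoist unavailable [OR]: B power feeder stuck=not, Emergency remote link malfunctions=not, Gearbox lost=not → no input occurs → does not occur.
Remote branch down [AND]: Main position sensor fails=occurs, Backup hoist unavailable=not, #3 local panel offline=occurs → not all inputs occur → does not occur.
Local branch down [OR]: Inboard wire rope faulted=not, Remote branch down=not, Manual crank fails=not, Inboard hoist motor failed=not → no input occurs → does not occur.
Dam spillway gate fails to open [AND]: Local branch down=not, Inboard limit switch lost=occurs → not all inputs occur → does not occur.

No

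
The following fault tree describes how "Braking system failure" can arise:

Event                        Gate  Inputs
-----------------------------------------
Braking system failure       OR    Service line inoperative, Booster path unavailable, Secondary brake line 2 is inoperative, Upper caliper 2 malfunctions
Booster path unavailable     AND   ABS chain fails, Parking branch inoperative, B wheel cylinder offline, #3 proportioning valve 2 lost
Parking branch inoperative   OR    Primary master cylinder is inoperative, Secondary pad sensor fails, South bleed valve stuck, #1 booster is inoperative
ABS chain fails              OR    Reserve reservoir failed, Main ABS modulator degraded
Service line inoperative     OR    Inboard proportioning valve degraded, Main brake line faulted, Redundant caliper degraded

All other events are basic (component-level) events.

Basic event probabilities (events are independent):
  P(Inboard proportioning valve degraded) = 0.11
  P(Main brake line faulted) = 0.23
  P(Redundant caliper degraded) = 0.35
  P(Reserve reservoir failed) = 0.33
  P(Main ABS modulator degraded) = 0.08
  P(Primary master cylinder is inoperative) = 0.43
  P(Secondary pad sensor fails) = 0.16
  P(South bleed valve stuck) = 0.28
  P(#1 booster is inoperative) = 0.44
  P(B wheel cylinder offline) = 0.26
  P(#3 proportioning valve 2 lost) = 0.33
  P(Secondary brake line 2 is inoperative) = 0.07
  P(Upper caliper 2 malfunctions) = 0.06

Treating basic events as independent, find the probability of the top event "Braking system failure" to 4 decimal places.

0.6209

P(Service line inoperative) [OR] = 1 − (1−0.11) × (1−0.23) × (1−0.35) = 0.554555
P(ABS chain fails) [OR] = 1 − (1−0.33) × (1−0.08) = 0.383600
P(Parking branch inoperative) [OR] = 1 − (1−0.43) × (1−0.16) × (1−0.28) × (1−0.44) = 0.806948
P(Booster path unavailable) [AND] = 0.383600 × 0.806948 × 0.26 × 0.33 = 0.026559
P(Braking system failure) [OR] = 1 − (1−0.554555) × (1−0.026559) × (1−0.07) × (1−0.06) = 0.620934
Rounded to 4 decimal places: P(Braking system failure) ≈ 0.6209.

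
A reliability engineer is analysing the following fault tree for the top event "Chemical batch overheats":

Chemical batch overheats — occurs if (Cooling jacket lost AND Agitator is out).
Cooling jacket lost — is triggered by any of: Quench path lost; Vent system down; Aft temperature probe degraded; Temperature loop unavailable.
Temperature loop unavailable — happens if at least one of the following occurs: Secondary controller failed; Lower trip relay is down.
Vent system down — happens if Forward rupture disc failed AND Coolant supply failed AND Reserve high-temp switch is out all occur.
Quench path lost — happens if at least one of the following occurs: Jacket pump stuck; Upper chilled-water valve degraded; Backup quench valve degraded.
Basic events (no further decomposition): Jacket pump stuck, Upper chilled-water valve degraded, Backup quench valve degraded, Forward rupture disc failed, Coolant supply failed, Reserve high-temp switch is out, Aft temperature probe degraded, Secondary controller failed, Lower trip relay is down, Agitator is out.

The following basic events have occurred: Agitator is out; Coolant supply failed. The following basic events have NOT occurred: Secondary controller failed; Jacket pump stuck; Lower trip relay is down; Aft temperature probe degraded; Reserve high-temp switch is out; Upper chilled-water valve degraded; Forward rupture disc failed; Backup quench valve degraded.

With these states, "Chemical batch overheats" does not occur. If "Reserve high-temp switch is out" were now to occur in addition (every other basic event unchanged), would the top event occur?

No

Counterfactual: set "Reserve high-temp switch is out" to occurred.
Quench path lost [OR]: Jacket pump stuck=not, Upper chilled-water valve degraded=not, Backup quench valve degraded=not → no input occurs → does not occur.
Vent system down [AND]: Forward rupture disc failed=not, Coolant supply failed=occurs, Reserve high-temp switch is out=occurs → not all inputs occur → does not occur.
Temperature loop unavailable [OR]: Secondary controller failed=not, Lower trip relay is down=not → no input occurs → does not occur.
Cooling jacket lost [OR]: Quench path lost=not, Vent system down=not, Aft temperature probe degraded=not, Temperature loop unavailable=not → no input occurs → does not occur.
Chemical batch overheats [AND]: Cooling jacket lost=not, Agitator is out=occurs → not all inputs occur → does not occur.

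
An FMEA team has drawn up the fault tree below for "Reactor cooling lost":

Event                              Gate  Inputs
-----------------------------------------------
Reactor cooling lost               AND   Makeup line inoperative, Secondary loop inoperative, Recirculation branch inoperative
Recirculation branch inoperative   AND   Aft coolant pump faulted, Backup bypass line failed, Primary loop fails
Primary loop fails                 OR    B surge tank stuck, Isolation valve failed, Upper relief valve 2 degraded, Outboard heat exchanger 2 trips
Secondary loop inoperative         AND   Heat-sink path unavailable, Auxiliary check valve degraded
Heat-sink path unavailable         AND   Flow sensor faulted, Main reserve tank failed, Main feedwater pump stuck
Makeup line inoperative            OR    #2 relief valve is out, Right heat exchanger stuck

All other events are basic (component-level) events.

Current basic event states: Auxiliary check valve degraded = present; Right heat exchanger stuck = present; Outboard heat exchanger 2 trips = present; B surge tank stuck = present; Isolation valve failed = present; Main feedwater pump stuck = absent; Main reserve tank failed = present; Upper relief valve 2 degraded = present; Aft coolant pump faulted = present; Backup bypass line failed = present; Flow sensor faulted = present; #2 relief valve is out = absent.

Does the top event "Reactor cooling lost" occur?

No

Makeup line inoperative [OR]: #2 relief valve is out=not, Right heat exchanger stuck=occurs → at least one input occurs → occurs.
Heat-sink path unavailable [AND]: Flow sensor faulted=occurs, Main reserve tank failed=occurs, Main feedwater pump stuck=not → not all inputs occur → does not occur.
Secondary loop inoperative [AND]: Heat-sink path unavailable=not, Auxiliary check valve degraded=occurs → not all inputs occur → does not occur.
Primary loop fails [OR]: B surge tank stuck=occurs, Isolation valve failed=occurs, Upper relief valve 2 degraded=occurs, Outboard heat exchanger 2 trips=occurs → at least one input occurs → occurs.
Recirculation branch inoperative [AND]: Aft coolant pump faulted=occurs, Backup bypass line failed=occurs, Primary loop fails=occurs → all inputs occur → occurs.
Reactor cooling lost [AND]: Makeup line inoperative=occurs, Secondary loop inoperative=not, Recirculation branch inoperative=occurs → not all inputs occur → does not occur.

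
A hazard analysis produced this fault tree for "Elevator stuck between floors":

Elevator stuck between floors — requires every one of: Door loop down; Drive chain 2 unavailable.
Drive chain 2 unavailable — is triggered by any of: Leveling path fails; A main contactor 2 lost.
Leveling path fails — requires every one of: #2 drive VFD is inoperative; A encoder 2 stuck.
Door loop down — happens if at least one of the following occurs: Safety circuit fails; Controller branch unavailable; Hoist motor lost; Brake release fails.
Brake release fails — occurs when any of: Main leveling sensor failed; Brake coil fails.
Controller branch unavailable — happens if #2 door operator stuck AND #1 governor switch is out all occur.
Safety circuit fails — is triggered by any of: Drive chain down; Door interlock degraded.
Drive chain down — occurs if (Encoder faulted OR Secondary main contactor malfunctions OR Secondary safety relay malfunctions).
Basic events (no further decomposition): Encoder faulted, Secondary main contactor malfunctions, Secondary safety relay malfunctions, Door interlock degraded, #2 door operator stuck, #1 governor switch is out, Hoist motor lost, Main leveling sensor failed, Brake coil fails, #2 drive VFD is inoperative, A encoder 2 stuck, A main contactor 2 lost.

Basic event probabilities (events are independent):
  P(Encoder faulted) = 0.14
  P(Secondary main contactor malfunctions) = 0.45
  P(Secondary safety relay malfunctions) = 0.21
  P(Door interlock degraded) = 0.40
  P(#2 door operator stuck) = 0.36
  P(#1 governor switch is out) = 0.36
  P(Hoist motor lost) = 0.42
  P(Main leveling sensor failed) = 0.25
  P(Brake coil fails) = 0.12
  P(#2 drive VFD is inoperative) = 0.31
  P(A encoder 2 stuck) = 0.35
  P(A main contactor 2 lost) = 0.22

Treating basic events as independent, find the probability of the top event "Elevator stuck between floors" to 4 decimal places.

P(Drive chain down) [OR] = 1 − (1−0.14) × (1−0.45) × (1−0.21) = 0.626330
P(Safety circuit fails) [OR] = 1 − (1−0.626330) × (1−0.40) = 0.775798
P(Controller branch unavailable) [AND] = 0.36 × 0.36 = 0.129600
P(Brake release fails) [OR] = 1 − (1−0.25) × (1−0.12) = 0.340000
P(Door loop down) [OR] = 1 − (1−0.775798) × (1−0.129600) × (1−0.42) × (1−0.340000) = 0.925298
P(Leveling path fails) [AND] = 0.31 × 0.35 = 0.108500
P(Drive chain 2 unavailable) [OR] = 1 − (1−0.108500) × (1−0.22) = 0.304630
P(Elevator stuck between floors) [AND] = 0.925298 × 0.304630 = 0.281874
Rounded to 4 decimal places: P(Elevator stuck between floors) ≈ 0.2819.

0.2819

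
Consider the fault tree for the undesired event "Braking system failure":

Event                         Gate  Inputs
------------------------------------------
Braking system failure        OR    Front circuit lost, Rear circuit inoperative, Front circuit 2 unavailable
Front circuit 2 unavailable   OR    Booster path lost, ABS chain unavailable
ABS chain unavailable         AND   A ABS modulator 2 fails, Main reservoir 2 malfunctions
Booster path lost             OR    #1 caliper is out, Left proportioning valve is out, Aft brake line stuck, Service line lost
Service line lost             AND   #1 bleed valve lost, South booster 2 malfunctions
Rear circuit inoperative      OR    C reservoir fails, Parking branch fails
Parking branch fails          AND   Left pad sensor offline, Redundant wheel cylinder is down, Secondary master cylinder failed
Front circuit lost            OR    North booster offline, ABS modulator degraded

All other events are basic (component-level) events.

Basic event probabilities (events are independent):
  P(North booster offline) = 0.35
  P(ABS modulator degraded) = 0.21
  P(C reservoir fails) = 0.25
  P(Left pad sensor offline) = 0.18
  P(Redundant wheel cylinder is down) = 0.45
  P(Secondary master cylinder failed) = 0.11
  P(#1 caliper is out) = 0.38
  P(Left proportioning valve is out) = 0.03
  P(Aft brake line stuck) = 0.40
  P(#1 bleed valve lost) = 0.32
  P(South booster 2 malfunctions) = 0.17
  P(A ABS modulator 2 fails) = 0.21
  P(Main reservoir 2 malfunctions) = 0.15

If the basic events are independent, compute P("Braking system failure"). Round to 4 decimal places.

P(Front circuit lost) [OR] = 1 − (1−0.35) × (1−0.21) = 0.486500
P(Parking branch fails) [AND] = 0.18 × 0.45 × 0.11 = 0.008910
P(Rear circuit inoperative) [OR] = 1 − (1−0.25) × (1−0.008910) = 0.256683
P(Service line lost) [AND] = 0.32 × 0.17 = 0.054400
P(Booster path lost) [OR] = 1 − (1−0.38) × (1−0.03) × (1−0.40) × (1−0.054400) = 0.658790
P(ABS chain unavailable) [AND] = 0.21 × 0.15 = 0.031500
P(Front circuit 2 unavailable) [OR] = 1 − (1−0.658790) × (1−0.031500) = 0.669538
P(Braking system failure) [OR] = 1 − (1−0.486500) × (1−0.256683) × (1−0.669538) = 0.873865
Rounded to 4 decimal places: P(Braking system failure) ≈ 0.8739.

0.8739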